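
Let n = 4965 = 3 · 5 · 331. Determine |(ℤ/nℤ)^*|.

φ(3) = 3 − 1 = 2.
φ(5) = 5 − 1 = 4.
φ(331) = 331 − 1 = 330.
Multiply: 2 · 4 · 330 = 2640.

2640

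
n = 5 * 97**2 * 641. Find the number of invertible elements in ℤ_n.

φ(30155845) = 30155845 · (1 − 1/5) · (1 − 1/97) · (1 − 1/641)
       = 30155845 · 245760/310885 = 23838720.

23838720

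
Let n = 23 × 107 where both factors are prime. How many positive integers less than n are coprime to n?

2332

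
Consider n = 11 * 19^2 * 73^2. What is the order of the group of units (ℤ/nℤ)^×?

17975520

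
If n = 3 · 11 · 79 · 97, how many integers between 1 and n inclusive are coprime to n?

φ(252879) = 252879 · (1 − 1/3) · (1 − 1/11) · (1 − 1/79) · (1 − 1/97)
       = 252879 · 149760/252879 = 149760.

149760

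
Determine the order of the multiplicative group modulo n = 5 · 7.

24

φ(5) = 5 − 1 = 4.
φ(7) = 7 − 1 = 6.
Multiply: 4 · 6 = 24.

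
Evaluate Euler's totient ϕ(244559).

194040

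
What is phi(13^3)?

2028

φ(2197) = 2197 · (1 − 1/13)
       = 2197 · 12/13 = 2028.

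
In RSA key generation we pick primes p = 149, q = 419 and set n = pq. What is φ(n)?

φ(pq) = (p−1)(q−1) = 148 · 418 = 61864.

61864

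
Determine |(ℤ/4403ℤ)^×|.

First factor: 4403 = 7 · 17 · 37.
φ(7) = 7 − 1 = 6.
φ(17) = 17 − 1 = 16.
φ(37) = 37 − 1 = 36.
Multiply: 6 · 16 · 36 = 3456.

3456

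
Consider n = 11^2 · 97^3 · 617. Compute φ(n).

61205168640

φ(68137428161) = 68137428161 · (1 − 1/11) · (1 − 1/97) · (1 − 1/617)
       = 68137428161 · 591360/658339 = 61205168640.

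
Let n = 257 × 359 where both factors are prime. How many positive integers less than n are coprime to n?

91648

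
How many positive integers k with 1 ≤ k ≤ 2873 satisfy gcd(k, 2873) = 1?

First factor: 2873 = 13^2 · 17.
φ(13^2) = 13^2 − 13^1 = 169 − 13 = 156.
φ(17) = 17 − 1 = 16.
Multiply: 156 · 16 = 2496.

2496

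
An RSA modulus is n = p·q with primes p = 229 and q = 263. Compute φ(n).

59736

φ(n) = (p − 1)(q − 1) = (229−1)(263−1) = 228·262 = 59736.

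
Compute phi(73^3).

φ(73^3) = 73^3 − 73^2 = 389017 − 5329 = 383688.

383688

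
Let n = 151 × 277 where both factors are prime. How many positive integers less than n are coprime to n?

41400

For distinct primes, φ(pq) = (p−1)(q−1) = 150 × 276 = 41400.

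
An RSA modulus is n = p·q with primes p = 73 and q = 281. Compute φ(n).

20160

φ(pq) = (p−1)(q−1) = 72 · 280 = 20160.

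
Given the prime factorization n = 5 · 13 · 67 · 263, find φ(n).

φ(1145365) = 1145365 · (1 − 1/5) · (1 − 1/13) · (1 − 1/67) · (1 − 1/263)
       = 1145365 · 830016/1145365 = 830016.

830016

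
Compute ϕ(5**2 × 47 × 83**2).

φ(8094575) = 8094575 · (1 − 1/5) · (1 − 1/47) · (1 − 1/83)
       = 8094575 · 15088/19505 = 6261520.

6261520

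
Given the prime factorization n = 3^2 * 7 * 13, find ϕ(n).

φ(819) = 819 · (1 − 1/3) · (1 − 1/7) · (1 − 1/13)
       = 819 · 144/273 = 432.

432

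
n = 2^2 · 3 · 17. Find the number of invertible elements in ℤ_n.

64

φ(204) = 204 · (1 − 1/2) · (1 − 1/3) · (1 − 1/17)
       = 204 · 32/102 = 64.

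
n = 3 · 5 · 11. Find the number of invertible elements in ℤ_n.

80

φ(165) = 165 · (1 − 1/3) · (1 − 1/5) · (1 − 1/11)
       = 165 · 80/165 = 80.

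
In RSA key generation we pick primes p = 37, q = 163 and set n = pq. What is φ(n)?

φ(37) = 37 − 1 = 36.
φ(163) = 163 − 1 = 162.
Since φ is multiplicative, φ(6031) = 36 · 162 = 5832.

5832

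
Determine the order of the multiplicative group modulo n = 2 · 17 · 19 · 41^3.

19365120

φ(44522966) = 44522966 · (1 − 1/2) · (1 − 1/17) · (1 − 1/19) · (1 − 1/41)
       = 44522966 · 11520/26486 = 19365120.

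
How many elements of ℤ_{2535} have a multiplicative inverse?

Factor 2535: 2535 = 3 × 5 × 13^2.
φ(2535) = 2535 · (1 − 1/3) · (1 − 1/5) · (1 − 1/13)
       = 2535 · 96/195 = 1248.

1248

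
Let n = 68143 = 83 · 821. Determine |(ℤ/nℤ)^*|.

φ(83) = 83 − 1 = 82.
φ(821) = 821 − 1 = 820.
Since φ is multiplicative, φ(68143) = 82 · 820 = 67240.

67240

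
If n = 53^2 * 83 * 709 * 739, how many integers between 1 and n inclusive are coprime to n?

φ(53^2) = 53^1·(53−1) = 53·52 = 2756.
φ(83) = 83 − 1 = 82.
φ(709) = 709 − 1 = 708.
φ(739) = 739 − 1 = 738.
Multiply: 2756 · 82 · 708 · 738 = 118081723968.

118081723968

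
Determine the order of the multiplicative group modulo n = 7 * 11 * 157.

9360

φ(7) = 7 − 1 = 6.
φ(11) = 11 − 1 = 10.
φ(157) = 157 − 1 = 156.
φ(12089) = 6 × 10 × 156 = 9360.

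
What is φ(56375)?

Prime factorization: 56375 = 5**3 · 11 · 41.
φ(5^3) = 5^3 − 5^2 = 125 − 25 = 100.
φ(11) = 11 − 1 = 10.
φ(41) = 41 − 1 = 40.
Multiply: 100 · 10 · 40 = 40000.

40000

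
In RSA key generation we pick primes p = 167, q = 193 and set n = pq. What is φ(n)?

31872

φ(32231) = 32231 · (1 − 1/167) · (1 − 1/193)
       = 32231 · 31872/32231 = 31872.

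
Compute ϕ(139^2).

19182

φ(19321) = 19321 · (1 − 1/139)
       = 19321 · 138/139 = 19182.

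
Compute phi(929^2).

862112

φ(929^2) = 929^2 − 929^1 = 863041 − 929 = 862112.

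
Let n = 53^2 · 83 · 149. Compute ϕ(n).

33446816

φ(34738903) = 34738903 · (1 − 1/53) · (1 − 1/83) · (1 − 1/149)
       = 34738903 · 631072/655451 = 33446816.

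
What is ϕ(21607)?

19200

First factor: 21607 = 17 * 31 * 41.
φ(21607) = 21607 · (1 − 1/17) · (1 − 1/31) · (1 − 1/41)
       = 21607 · 19200/21607 = 19200.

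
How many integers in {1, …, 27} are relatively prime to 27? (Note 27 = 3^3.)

18

φ(3^3) = 3^2·(3−1) = 9·2 = 18.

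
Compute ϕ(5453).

4320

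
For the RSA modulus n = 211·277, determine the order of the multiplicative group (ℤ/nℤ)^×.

For distinct primes, φ(pq) = (p−1)(q−1) = 210 × 276 = 57960.

57960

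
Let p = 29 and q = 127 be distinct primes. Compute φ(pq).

φ(pq) = (p−1)(q−1) = 28 · 126 = 3528.

3528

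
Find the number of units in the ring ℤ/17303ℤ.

14520

17303 = 11^3 · 13.
φ(11^3) = 11^2·(11−1) = 121·10 = 1210.
φ(13) = 13 − 1 = 12.
Since φ is multiplicative, φ(17303) = 1210 · 12 = 14520.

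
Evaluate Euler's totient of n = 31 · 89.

2640

φ(2759) = 2759 · (1 − 1/31) · (1 − 1/89)
       = 2759 · 2640/2759 = 2640.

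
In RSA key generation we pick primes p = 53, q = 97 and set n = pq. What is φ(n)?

4992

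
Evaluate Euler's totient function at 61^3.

φ(226981) = 226981 · (1 − 1/61)
       = 226981 · 60/61 = 223260.

223260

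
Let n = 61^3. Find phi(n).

223260

φ(61^3) = 61^3 − 61^2 = 226981 − 3721 = 223260.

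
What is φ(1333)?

First factor: 1333 = 31 × 43.
φ(31) = 31 − 1 = 30.
φ(43) = 43 − 1 = 42.
Since φ is multiplicative, φ(1333) = 30 · 42 = 1260.

1260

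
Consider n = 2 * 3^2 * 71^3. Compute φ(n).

φ(2) = 2 − 1 = 1.
φ(3^2) = 3^2 − 3^1 = 9 − 3 = 6.
φ(71^3) = 71^3 − 71^2 = 357911 − 5041 = 352870.
Multiply: 1 · 6 · 352870 = 2117220.

2117220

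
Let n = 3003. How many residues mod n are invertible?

1440

First factor: 3003 = 3 × 7 × 11 × 13.
φ(3) = 3 − 1 = 2.
φ(7) = 7 − 1 = 6.
φ(11) = 11 − 1 = 10.
φ(13) = 13 − 1 = 12.
Multiply: 2 · 6 · 10 · 12 = 1440.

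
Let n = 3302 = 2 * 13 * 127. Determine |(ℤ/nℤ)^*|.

1512

φ(2) = 2 − 1 = 1.
φ(13) = 13 − 1 = 12.
φ(127) = 127 − 1 = 126.
Multiply: 1 · 12 · 126 = 1512.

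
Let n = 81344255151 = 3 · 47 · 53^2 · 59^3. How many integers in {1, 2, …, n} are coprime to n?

φ(81344255151) = 81344255151 · (1 − 1/3) · (1 − 1/47) · (1 − 1/53) · (1 − 1/59)
       = 81344255151 · 277472/440907 = 51191641696.

51191641696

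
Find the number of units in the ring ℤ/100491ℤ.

Prime factorization: 100491 = 3 · 19 · 41 · 43.
φ(100491) = 100491 · (1 − 1/3) · (1 − 1/19) · (1 − 1/41) · (1 − 1/43)
       = 100491 · 60480/100491 = 60480.

60480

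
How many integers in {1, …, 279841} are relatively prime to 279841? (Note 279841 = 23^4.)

267674

φ(23^4) = 23^4 − 23^3 = 279841 − 12167 = 267674.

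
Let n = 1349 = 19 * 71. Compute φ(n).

φ(1349) = 1349 · (1 − 1/19) · (1 − 1/71)
       = 1349 · 1260/1349 = 1260.

1260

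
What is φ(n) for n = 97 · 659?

63168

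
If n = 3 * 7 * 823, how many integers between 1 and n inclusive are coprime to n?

φ(3) = 3 − 1 = 2.
φ(7) = 7 − 1 = 6.
φ(823) = 823 − 1 = 822.
φ(17283) = 2 × 6 × 822 = 9864.

9864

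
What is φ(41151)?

41151 = 3 × 11 × 29 × 43.
φ(41151) = 41151 · (1 − 1/3) · (1 − 1/11) · (1 − 1/29) · (1 − 1/43)
       = 41151 · 23520/41151 = 23520.

23520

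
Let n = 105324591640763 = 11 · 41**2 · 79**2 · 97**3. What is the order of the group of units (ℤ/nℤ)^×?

φ(105324591640763) = 105324591640763 · (1 − 1/11) · (1 − 1/41) · (1 − 1/79) · (1 − 1/97)
       = 105324591640763 · 2995200/3456013 = 91280969395200.

91280969395200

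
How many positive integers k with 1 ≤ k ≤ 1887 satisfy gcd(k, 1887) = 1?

1152

First factor: 1887 = 3 · 17 · 37.
φ(3) = 3 − 1 = 2.
φ(17) = 17 − 1 = 16.
φ(37) = 37 − 1 = 36.
Since φ is multiplicative, φ(1887) = 2 · 16 · 36 = 1152.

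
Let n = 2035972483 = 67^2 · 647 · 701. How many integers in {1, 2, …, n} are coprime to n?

φ(67^2) = 67^2 − 67^1 = 4489 − 67 = 4422.
φ(647) = 647 − 1 = 646.
φ(701) = 701 − 1 = 700.
Since φ is multiplicative, φ(2035972483) = 4422 · 646 · 700 = 1999628400.

1999628400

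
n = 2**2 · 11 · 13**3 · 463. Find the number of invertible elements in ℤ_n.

φ(2^2) = 2^2 − 2^1 = 4 − 2 = 2.
φ(11) = 11 − 1 = 10.
φ(13^3) = 13^2·(13−1) = 169·12 = 2028.
φ(463) = 463 − 1 = 462.
φ(44757284) = 2 × 10 × 2028 × 462 = 18738720.

18738720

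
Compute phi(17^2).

272

φ(17^2) = 17^2 − 17^1 = 289 − 17 = 272.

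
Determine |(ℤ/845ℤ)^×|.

624

First factor: 845 = 5 * 13^2.
φ(845) = 845 · (1 − 1/5) · (1 − 1/13)
       = 845 · 48/65 = 624.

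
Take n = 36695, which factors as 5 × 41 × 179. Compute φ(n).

φ(36695) = 36695 · (1 − 1/5) · (1 − 1/41) · (1 − 1/179)
       = 36695 · 28480/36695 = 28480.

28480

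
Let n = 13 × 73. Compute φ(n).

864

φ(949) = 949 · (1 − 1/13) · (1 − 1/73)
       = 949 · 864/949 = 864.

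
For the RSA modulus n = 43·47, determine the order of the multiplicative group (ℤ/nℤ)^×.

1932

φ(pq) = (p−1)(q−1) = 42 · 46 = 1932.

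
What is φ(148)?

72

148 = 2^2 * 37.
φ(2^2) = 2^1·(2−1) = 2·1 = 2.
φ(37) = 37 − 1 = 36.
Since φ is multiplicative, φ(148) = 2 · 36 = 72.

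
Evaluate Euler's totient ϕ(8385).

Prime factorization: 8385 = 3 * 5 * 13 * 43.
φ(3) = 3 − 1 = 2.
φ(5) = 5 − 1 = 4.
φ(13) = 13 − 1 = 12.
φ(43) = 43 − 1 = 42.
φ(8385) = 2 × 4 × 12 × 42 = 4032.

4032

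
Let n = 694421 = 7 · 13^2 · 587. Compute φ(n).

548496

φ(694421) = 694421 · (1 − 1/7) · (1 − 1/13) · (1 − 1/587)
       = 694421 · 42192/53417 = 548496.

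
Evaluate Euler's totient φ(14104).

6720

Prime factorization: 14104 = 2^3 · 41 · 43.
φ(14104) = 14104 · (1 − 1/2) · (1 − 1/41) · (1 − 1/43)
       = 14104 · 1680/3526 = 6720.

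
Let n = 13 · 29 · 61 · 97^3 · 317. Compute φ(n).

5754297507840

φ(6653430890977) = 6653430890977 · (1 − 1/13) · (1 − 1/29) · (1 − 1/61) · (1 − 1/97) · (1 − 1/317)
       = 6653430890977 · 611573760/707134753 = 5754297507840.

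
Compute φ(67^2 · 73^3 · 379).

641340631008

φ(67^2) = 67^2 − 67^1 = 4489 − 67 = 4422.
φ(73^3) = 73^3 − 73^2 = 389017 − 5329 = 383688.
φ(379) = 379 − 1 = 378.
φ(661846681627) = 4422 × 383688 × 378 = 641340631008.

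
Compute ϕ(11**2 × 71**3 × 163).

φ(7059078653) = 7059078653 · (1 − 1/11) · (1 − 1/71) · (1 − 1/163)
       = 7059078653 · 113400/127303 = 6288143400.

6288143400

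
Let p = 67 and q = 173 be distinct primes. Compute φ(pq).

11352

φ(pq) = (p−1)(q−1) = 66 · 172 = 11352.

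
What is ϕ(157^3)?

3845244

φ(3869893) = 3869893 · (1 − 1/157)
       = 3869893 · 156/157 = 3845244.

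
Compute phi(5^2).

φ(25) = 25 · (1 − 1/5)
       = 25 · 4/5 = 20.

20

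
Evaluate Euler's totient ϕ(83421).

47520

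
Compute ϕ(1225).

Factor 1225: 1225 = 5^2 × 7^2.
φ(5^2) = 5^2 − 5^1 = 25 − 5 = 20.
φ(7^2) = 7^2 − 7^1 = 49 − 7 = 42.
Multiply: 20 · 42 = 840.

840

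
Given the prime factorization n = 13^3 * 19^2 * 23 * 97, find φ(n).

1464832512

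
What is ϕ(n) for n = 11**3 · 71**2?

6013700

φ(6709571) = 6709571 · (1 − 1/11) · (1 − 1/71)
       = 6709571 · 700/781 = 6013700.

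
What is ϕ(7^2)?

42

φ(7^2) = 7^1·(7−1) = 7·6 = 42.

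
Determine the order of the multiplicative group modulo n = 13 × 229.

φ(2977) = 2977 · (1 − 1/13) · (1 − 1/229)
       = 2977 · 2736/2977 = 2736.

2736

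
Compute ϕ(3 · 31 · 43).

2520

φ(3) = 3 − 1 = 2.
φ(31) = 31 − 1 = 30.
φ(43) = 43 − 1 = 42.
Since φ is multiplicative, φ(3999) = 2 · 30 · 42 = 2520.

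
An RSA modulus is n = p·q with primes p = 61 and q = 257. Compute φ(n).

15360

For distinct primes, φ(pq) = (p−1)(q−1) = 60 × 256 = 15360.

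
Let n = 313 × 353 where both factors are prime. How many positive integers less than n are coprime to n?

φ(pq) = (p−1)(q−1) = 312 · 352 = 109824.

109824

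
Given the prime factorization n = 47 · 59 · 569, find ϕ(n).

1515424

φ(47) = 47 − 1 = 46.
φ(59) = 59 − 1 = 58.
φ(569) = 569 − 1 = 568.
φ(1577837) = 46 × 58 × 568 = 1515424.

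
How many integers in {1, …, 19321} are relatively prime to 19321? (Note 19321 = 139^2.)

φ(19321) = 19321 · (1 − 1/139)
       = 19321 · 138/139 = 19182.

19182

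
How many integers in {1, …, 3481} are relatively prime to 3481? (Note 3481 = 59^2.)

φ(3481) = 3481 · (1 − 1/59)
       = 3481 · 58/59 = 3422.

3422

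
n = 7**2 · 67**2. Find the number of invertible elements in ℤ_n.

185724

φ(7^2) = 7^2 − 7^1 = 49 − 7 = 42.
φ(67^2) = 67^1·(67−1) = 67·66 = 4422.
φ(219961) = 42 × 4422 = 185724.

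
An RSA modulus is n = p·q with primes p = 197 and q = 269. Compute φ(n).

φ(197) = 197 − 1 = 196.
φ(269) = 269 − 1 = 268.
Since φ is multiplicative, φ(52993) = 196 · 268 = 52528.

52528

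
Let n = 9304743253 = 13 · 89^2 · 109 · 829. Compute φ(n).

8404425216

φ(13) = 13 − 1 = 12.
φ(89^2) = 89^2 − 89^1 = 7921 − 89 = 7832.
φ(109) = 109 − 1 = 108.
φ(829) = 829 − 1 = 828.
Since φ is multiplicative, φ(9304743253) = 12 · 7832 · 108 · 828 = 8404425216.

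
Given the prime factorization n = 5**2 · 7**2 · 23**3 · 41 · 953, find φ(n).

φ(5^2) = 5^2 − 5^1 = 25 − 5 = 20.
φ(7^2) = 7^1·(7−1) = 7·6 = 42.
φ(23^3) = 23^3 − 23^2 = 12167 − 529 = 11638.
φ(41) = 41 − 1 = 40.
φ(953) = 953 − 1 = 952.
φ(582366458975) = 20 × 42 × 11638 × 40 × 952 = 372267033600.

372267033600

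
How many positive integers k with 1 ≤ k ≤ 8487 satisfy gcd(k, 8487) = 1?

Prime factorization: 8487 = 3^2 × 23 × 41.
φ(3^2) = 3^2 − 3^1 = 9 − 3 = 6.
φ(23) = 23 − 1 = 22.
φ(41) = 41 − 1 = 40.
φ(8487) = 6 × 22 × 40 = 5280.

5280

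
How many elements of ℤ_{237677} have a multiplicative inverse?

237677 = 11 * 17 * 31 * 41.
φ(11) = 11 − 1 = 10.
φ(17) = 17 − 1 = 16.
φ(31) = 31 − 1 = 30.
φ(41) = 41 − 1 = 40.
Multiply: 10 · 16 · 30 · 40 = 192000.

192000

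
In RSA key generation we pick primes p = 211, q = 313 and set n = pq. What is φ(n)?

φ(66043) = 66043 · (1 − 1/211) · (1 − 1/313)
       = 66043 · 65520/66043 = 65520.

65520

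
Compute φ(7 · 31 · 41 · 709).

φ(7) = 7 − 1 = 6.
φ(31) = 31 − 1 = 30.
φ(41) = 41 − 1 = 40.
φ(709) = 709 − 1 = 708.
Since φ is multiplicative, φ(6307973) = 6 · 30 · 40 · 708 = 5097600.

5097600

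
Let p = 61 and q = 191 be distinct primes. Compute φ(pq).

φ(pq) = (p−1)(q−1) = 60 · 190 = 11400.

11400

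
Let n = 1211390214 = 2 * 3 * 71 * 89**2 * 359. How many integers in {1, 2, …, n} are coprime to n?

392539840

φ(2) = 2 − 1 = 1.
φ(3) = 3 − 1 = 2.
φ(71) = 71 − 1 = 70.
φ(89^2) = 89^2 − 89^1 = 7921 − 89 = 7832.
φ(359) = 359 − 1 = 358.
Since φ is multiplicative, φ(1211390214) = 1 · 2 · 70 · 7832 · 358 = 392539840.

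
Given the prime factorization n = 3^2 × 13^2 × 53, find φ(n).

φ(80613) = 80613 · (1 − 1/3) · (1 − 1/13) · (1 − 1/53)
       = 80613 · 1248/2067 = 48672.

48672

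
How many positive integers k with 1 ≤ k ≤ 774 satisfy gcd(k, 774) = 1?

Factor 774: 774 = 2 × 3^2 × 43.
φ(2) = 2 − 1 = 1.
φ(3^2) = 3^2 − 3^1 = 9 − 3 = 6.
φ(43) = 43 − 1 = 42.
Multiply: 1 · 6 · 42 = 252.

252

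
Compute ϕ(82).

40

Factor 82: 82 = 2 · 41.
φ(2) = 2 − 1 = 1.
φ(41) = 41 − 1 = 40.
Multiply: 1 · 40 = 40.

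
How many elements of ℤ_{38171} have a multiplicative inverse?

30240

Prime factorization: 38171 = 7**2 · 19 · 41.
φ(7^2) = 7^2 − 7^1 = 49 − 7 = 42.
φ(19) = 19 − 1 = 18.
φ(41) = 41 − 1 = 40.
Multiply: 42 · 18 · 40 = 30240.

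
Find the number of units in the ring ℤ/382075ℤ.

268800

First factor: 382075 = 5^2 · 17 · 29 · 31.
φ(5^2) = 5^1·(5−1) = 5·4 = 20.
φ(17) = 17 − 1 = 16.
φ(29) = 29 − 1 = 28.
φ(31) = 31 − 1 = 30.
φ(382075) = 20 × 16 × 28 × 30 = 268800.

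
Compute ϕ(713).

First factor: 713 = 23 · 31.
φ(713) = 713 · (1 − 1/23) · (1 − 1/31)
       = 713 · 660/713 = 660.

660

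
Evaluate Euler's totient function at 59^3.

201898

φ(205379) = 205379 · (1 − 1/59)
       = 205379 · 58/59 = 201898.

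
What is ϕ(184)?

88

First factor: 184 = 2^3 × 23.
φ(2^3) = 2^2·(2−1) = 4·1 = 4.
φ(23) = 23 − 1 = 22.
Multiply: 4 · 22 = 88.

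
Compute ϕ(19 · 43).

φ(817) = 817 · (1 − 1/19) · (1 − 1/43)
       = 817 · 756/817 = 756.

756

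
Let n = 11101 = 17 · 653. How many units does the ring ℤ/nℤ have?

φ(11101) = 11101 · (1 − 1/17) · (1 − 1/653)
       = 11101 · 10432/11101 = 10432.

10432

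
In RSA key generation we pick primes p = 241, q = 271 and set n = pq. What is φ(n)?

φ(65311) = 65311 · (1 − 1/241) · (1 − 1/271)
       = 65311 · 64800/65311 = 64800.

64800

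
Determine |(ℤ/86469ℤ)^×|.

First factor: 86469 = 3 · 19 · 37 · 41.
φ(3) = 3 − 1 = 2.
φ(19) = 19 − 1 = 18.
φ(37) = 37 − 1 = 36.
φ(41) = 41 − 1 = 40.
φ(86469) = 2 × 18 × 36 × 40 = 51840.

51840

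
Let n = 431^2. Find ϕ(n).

φ(431^2) = 431^1·(431−1) = 431·430 = 185330.

185330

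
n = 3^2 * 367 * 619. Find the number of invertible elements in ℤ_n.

φ(3^2) = 3^2 − 3^1 = 9 − 3 = 6.
φ(367) = 367 − 1 = 366.
φ(619) = 619 − 1 = 618.
φ(2044557) = 6 × 366 × 618 = 1357128.

1357128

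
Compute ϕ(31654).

31654 = 2 · 7^2 · 17 · 19.
φ(2) = 2 − 1 = 1.
φ(7^2) = 7^1·(7−1) = 7·6 = 42.
φ(17) = 17 − 1 = 16.
φ(19) = 19 − 1 = 18.
φ(31654) = 1 × 42 × 16 × 18 = 12096.

12096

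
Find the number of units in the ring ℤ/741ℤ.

Prime factorization: 741 = 3 × 13 × 19.
φ(3) = 3 − 1 = 2.
φ(13) = 13 − 1 = 12.
φ(19) = 19 − 1 = 18.
Multiply: 2 · 12 · 18 = 432.

432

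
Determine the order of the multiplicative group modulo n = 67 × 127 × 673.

5588352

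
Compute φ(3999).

2520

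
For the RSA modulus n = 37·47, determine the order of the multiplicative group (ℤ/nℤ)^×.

1656

φ(37) = 37 − 1 = 36.
φ(47) = 47 − 1 = 46.
Multiply: 36 · 46 = 1656.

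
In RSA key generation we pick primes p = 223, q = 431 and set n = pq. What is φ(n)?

95460

φ(223) = 223 − 1 = 222.
φ(431) = 431 − 1 = 430.
Since φ is multiplicative, φ(96113) = 222 · 430 = 95460.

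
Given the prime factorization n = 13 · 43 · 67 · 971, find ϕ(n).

φ(13) = 13 − 1 = 12.
φ(43) = 43 − 1 = 42.
φ(67) = 67 − 1 = 66.
φ(971) = 971 − 1 = 970.
φ(36366863) = 12 × 42 × 66 × 970 = 32266080.

32266080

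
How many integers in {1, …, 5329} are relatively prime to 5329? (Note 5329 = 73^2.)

φ(5329) = 5329 · (1 − 1/73)
       = 5329 · 72/73 = 5256.

5256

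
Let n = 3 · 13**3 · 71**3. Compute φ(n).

1431240720

φ(3) = 3 − 1 = 2.
φ(13^3) = 13^2·(13−1) = 169·12 = 2028.
φ(71^3) = 71^3 − 71^2 = 357911 − 5041 = 352870.
φ(2358991401) = 2 × 2028 × 352870 = 1431240720.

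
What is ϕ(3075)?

Prime factorization: 3075 = 3 × 5^2 × 41.
φ(3) = 3 − 1 = 2.
φ(5^2) = 5^1·(5−1) = 5·4 = 20.
φ(41) = 41 − 1 = 40.
φ(3075) = 2 × 20 × 40 = 1600.

1600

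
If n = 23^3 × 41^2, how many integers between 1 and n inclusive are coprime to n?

φ(23^3) = 23^3 − 23^2 = 12167 − 529 = 11638.
φ(41^2) = 41^2 − 41^1 = 1681 − 41 = 1640.
Multiply: 11638 · 1640 = 19086320.

19086320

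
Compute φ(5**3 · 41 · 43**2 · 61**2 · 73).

φ(5^3) = 5^2·(5−1) = 25·4 = 100.
φ(41) = 41 − 1 = 40.
φ(43^2) = 43^1·(43−1) = 43·42 = 1806.
φ(61^2) = 61^2 − 61^1 = 3721 − 61 = 3660.
φ(73) = 73 − 1 = 72.
φ(2574028262125) = 100 × 40 × 1806 × 3660 × 72 = 1903668480000.

1903668480000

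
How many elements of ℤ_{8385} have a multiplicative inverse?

4032

Prime factorization: 8385 = 3 · 5 · 13 · 43.
φ(3) = 3 − 1 = 2.
φ(5) = 5 − 1 = 4.
φ(13) = 13 − 1 = 12.
φ(43) = 43 − 1 = 42.
Since φ is multiplicative, φ(8385) = 2 · 4 · 12 · 42 = 4032.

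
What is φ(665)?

665 = 5 × 7 × 19.
φ(665) = 665 · (1 − 1/5) · (1 − 1/7) · (1 − 1/19)
       = 665 · 432/665 = 432.

432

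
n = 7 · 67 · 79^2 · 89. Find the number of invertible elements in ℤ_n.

214733376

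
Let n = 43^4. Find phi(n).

3339294

φ(43^4) = 43^4 − 43^3 = 3418801 − 79507 = 3339294.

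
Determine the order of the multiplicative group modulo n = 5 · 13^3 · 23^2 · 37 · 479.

φ(102989504995) = 102989504995 · (1 − 1/5) · (1 − 1/13) · (1 − 1/23) · (1 − 1/37) · (1 − 1/479)
       = 102989504995 · 18171648/26495885 = 70633195776.

70633195776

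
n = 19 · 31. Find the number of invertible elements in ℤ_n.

540

φ(589) = 589 · (1 − 1/19) · (1 − 1/31)
       = 589 · 540/589 = 540.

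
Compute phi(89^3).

697048

φ(89^3) = 89^3 − 89^2 = 704969 − 7921 = 697048.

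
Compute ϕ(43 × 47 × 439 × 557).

470496096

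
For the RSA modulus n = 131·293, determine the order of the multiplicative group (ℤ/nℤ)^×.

37960

φ(pq) = (p−1)(q−1) = 130 · 292 = 37960.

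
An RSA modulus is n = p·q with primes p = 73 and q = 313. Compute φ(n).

For distinct primes, φ(pq) = (p−1)(q−1) = 72 × 312 = 22464.

22464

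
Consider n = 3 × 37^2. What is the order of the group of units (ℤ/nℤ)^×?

φ(4107) = 4107 · (1 − 1/3) · (1 − 1/37)
       = 4107 · 72/111 = 2664.

2664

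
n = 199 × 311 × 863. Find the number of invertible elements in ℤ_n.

φ(199) = 199 − 1 = 198.
φ(311) = 311 − 1 = 310.
φ(863) = 863 − 1 = 862.
Since φ is multiplicative, φ(53410207) = 198 · 310 · 862 = 52909560.

52909560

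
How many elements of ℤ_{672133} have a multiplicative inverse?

Factor 672133: 672133 = 7**2 × 11 × 29 × 43.
φ(672133) = 672133 · (1 − 1/7) · (1 − 1/11) · (1 − 1/29) · (1 − 1/43)
       = 672133 · 70560/96019 = 493920.

493920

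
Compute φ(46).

Factor 46: 46 = 2 · 23.
φ(46) = 46 · (1 − 1/2) · (1 − 1/23)
       = 46 · 22/46 = 22.

22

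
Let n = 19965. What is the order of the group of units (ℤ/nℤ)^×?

Prime factorization: 19965 = 3 · 5 · 11^3.
φ(3) = 3 − 1 = 2.
φ(5) = 5 − 1 = 4.
φ(11^3) = 11^3 − 11^2 = 1331 − 121 = 1210.
φ(19965) = 2 × 4 × 1210 = 9680.

9680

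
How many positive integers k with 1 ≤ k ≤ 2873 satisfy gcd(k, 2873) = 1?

Factor 2873: 2873 = 13^2 × 17.
φ(13^2) = 13^1·(13−1) = 13·12 = 156.
φ(17) = 17 − 1 = 16.
Since φ is multiplicative, φ(2873) = 156 · 16 = 2496.

2496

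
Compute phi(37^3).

φ(37^3) = 37^3 − 37^2 = 50653 − 1369 = 49284.

49284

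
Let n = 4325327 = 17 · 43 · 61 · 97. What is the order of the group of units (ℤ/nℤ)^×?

φ(17) = 17 − 1 = 16.
φ(43) = 43 − 1 = 42.
φ(61) = 61 − 1 = 60.
φ(97) = 97 − 1 = 96.
Since φ is multiplicative, φ(4325327) = 16 · 42 · 60 · 96 = 3870720.

3870720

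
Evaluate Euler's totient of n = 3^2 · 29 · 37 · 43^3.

469675584

φ(3^2) = 3^1·(3−1) = 3·2 = 6.
φ(29) = 29 − 1 = 28.
φ(37) = 37 − 1 = 36.
φ(43^3) = 43^2·(43−1) = 1849·42 = 77658.
Multiply: 6 · 28 · 36 · 77658 = 469675584.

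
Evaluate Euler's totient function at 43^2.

φ(1849) = 1849 · (1 − 1/43)
       = 1849 · 42/43 = 1806.

1806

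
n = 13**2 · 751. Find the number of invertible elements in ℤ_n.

φ(13^2) = 13^1·(13−1) = 13·12 = 156.
φ(751) = 751 − 1 = 750.
φ(126919) = 156 × 750 = 117000.

117000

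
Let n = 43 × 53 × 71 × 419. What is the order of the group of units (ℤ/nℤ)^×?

φ(67797971) = 67797971 · (1 − 1/43) · (1 − 1/53) · (1 − 1/71) · (1 − 1/419)
       = 67797971 · 63903840/67797971 = 63903840.

63903840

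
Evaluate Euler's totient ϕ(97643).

72576

Factor 97643: 97643 = 7 * 13 * 29 * 37.
φ(7) = 7 − 1 = 6.
φ(13) = 13 − 1 = 12.
φ(29) = 29 − 1 = 28.
φ(37) = 37 − 1 = 36.
Since φ is multiplicative, φ(97643) = 6 · 12 · 28 · 36 = 72576.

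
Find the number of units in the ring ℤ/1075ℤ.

840

First factor: 1075 = 5^2 · 43.
φ(5^2) = 5^2 − 5^1 = 25 − 5 = 20.
φ(43) = 43 − 1 = 42.
Multiply: 20 · 42 = 840.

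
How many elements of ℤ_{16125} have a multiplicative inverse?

Prime factorization: 16125 = 3 · 5^3 · 43.
φ(16125) = 16125 · (1 − 1/3) · (1 − 1/5) · (1 − 1/43)
       = 16125 · 336/645 = 8400.

8400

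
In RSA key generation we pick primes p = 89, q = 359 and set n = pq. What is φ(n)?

31504

φ(n) = (p − 1)(q − 1) = (89−1)(359−1) = 88·358 = 31504.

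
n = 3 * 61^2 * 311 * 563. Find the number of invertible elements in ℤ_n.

φ(3) = 3 − 1 = 2.
φ(61^2) = 61^2 − 61^1 = 3721 − 61 = 3660.
φ(311) = 311 − 1 = 310.
φ(563) = 563 − 1 = 562.
Since φ is multiplicative, φ(1954563159) = 2 · 3660 · 310 · 562 = 1275290400.

1275290400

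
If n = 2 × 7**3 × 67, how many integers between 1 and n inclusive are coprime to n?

19404

φ(2) = 2 − 1 = 1.
φ(7^3) = 7^2·(7−1) = 49·6 = 294.
φ(67) = 67 − 1 = 66.
Multiply: 1 · 294 · 66 = 19404.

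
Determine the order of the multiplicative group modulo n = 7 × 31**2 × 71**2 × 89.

φ(3018061823) = 3018061823 · (1 − 1/7) · (1 − 1/31) · (1 − 1/71) · (1 − 1/89)
       = 3018061823 · 1108800/1371223 = 2440468800.

2440468800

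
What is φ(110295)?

First factor: 110295 = 3**3 · 5 · 19 · 43.
φ(3^3) = 3^3 − 3^2 = 27 − 9 = 18.
φ(5) = 5 − 1 = 4.
φ(19) = 19 − 1 = 18.
φ(43) = 43 − 1 = 42.
Multiply: 18 · 4 · 18 · 42 = 54432.

54432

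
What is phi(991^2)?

φ(982081) = 982081 · (1 − 1/991)
       = 982081 · 990/991 = 981090.

981090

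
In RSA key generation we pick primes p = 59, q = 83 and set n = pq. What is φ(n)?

φ(4897) = 4897 · (1 − 1/59) · (1 − 1/83)
       = 4897 · 4756/4897 = 4756.

4756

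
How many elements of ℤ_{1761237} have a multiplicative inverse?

1088640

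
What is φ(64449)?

32400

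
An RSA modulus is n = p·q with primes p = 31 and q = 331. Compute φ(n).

9900

φ(pq) = (p−1)(q−1) = 30 · 330 = 9900.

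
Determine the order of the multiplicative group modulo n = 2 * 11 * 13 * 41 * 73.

345600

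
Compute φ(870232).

369600

Prime factorization: 870232 = 2**3 × 11**2 × 29 × 31.
φ(2^3) = 2^3 − 2^2 = 8 − 4 = 4.
φ(11^2) = 11^1·(11−1) = 11·10 = 110.
φ(29) = 29 − 1 = 28.
φ(31) = 31 − 1 = 30.
φ(870232) = 4 × 110 × 28 × 30 = 369600.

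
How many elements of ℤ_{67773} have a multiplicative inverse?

40320

67773 = 3 * 19 * 29 * 41.
φ(67773) = 67773 · (1 − 1/3) · (1 − 1/19) · (1 − 1/29) · (1 − 1/41)
       = 67773 · 40320/67773 = 40320.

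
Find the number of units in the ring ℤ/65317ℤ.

First factor: 65317 = 7**2 × 31 × 43.
φ(7^2) = 7^2 − 7^1 = 49 − 7 = 42.
φ(31) = 31 − 1 = 30.
φ(43) = 43 − 1 = 42.
φ(65317) = 42 × 30 × 42 = 52920.

52920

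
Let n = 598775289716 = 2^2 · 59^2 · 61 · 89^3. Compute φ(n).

286235790720

φ(2^2) = 2^2 − 2^1 = 4 − 2 = 2.
φ(59^2) = 59^2 − 59^1 = 3481 − 59 = 3422.
φ(61) = 61 − 1 = 60.
φ(89^3) = 89^2·(89−1) = 7921·88 = 697048.
Since φ is multiplicative, φ(598775289716) = 2 · 3422 · 60 · 697048 = 286235790720.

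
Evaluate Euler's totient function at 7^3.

294

φ(343) = 343 · (1 − 1/7)
       = 343 · 6/7 = 294.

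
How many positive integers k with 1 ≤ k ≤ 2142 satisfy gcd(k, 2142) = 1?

576

2142 = 2 * 3**2 * 7 * 17.
φ(2) = 2 − 1 = 1.
φ(3^2) = 3^2 − 3^1 = 9 − 3 = 6.
φ(7) = 7 − 1 = 6.
φ(17) = 17 − 1 = 16.
φ(2142) = 1 × 6 × 6 × 16 = 576.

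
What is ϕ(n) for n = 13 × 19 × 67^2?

φ(13) = 13 − 1 = 12.
φ(19) = 19 − 1 = 18.
φ(67^2) = 67^2 − 67^1 = 4489 − 67 = 4422.
Multiply: 12 · 18 · 4422 = 955152.

955152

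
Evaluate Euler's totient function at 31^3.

28830

φ(29791) = 29791 · (1 − 1/31)
       = 29791 · 30/31 = 28830.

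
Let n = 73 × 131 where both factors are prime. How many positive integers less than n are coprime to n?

φ(pq) = (p−1)(q−1) = 72 · 130 = 9360.

9360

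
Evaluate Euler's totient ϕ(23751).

12096

23751 = 3^2 * 7 * 13 * 29.
φ(3^2) = 3^2 − 3^1 = 9 − 3 = 6.
φ(7) = 7 − 1 = 6.
φ(13) = 13 − 1 = 12.
φ(29) = 29 − 1 = 28.
Since φ is multiplicative, φ(23751) = 6 · 6 · 12 · 28 = 12096.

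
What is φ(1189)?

1120

First factor: 1189 = 29 · 41.
φ(1189) = 1189 · (1 − 1/29) · (1 − 1/41)
       = 1189 · 1120/1189 = 1120.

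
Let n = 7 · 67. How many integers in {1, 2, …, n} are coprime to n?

396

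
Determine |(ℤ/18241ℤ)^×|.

16128

Prime factorization: 18241 = 17 * 29 * 37.
φ(18241) = 18241 · (1 − 1/17) · (1 − 1/29) · (1 − 1/37)
       = 18241 · 16128/18241 = 16128.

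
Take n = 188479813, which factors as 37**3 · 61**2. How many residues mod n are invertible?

180379440

φ(37^3) = 37^2·(37−1) = 1369·36 = 49284.
φ(61^2) = 61^1·(61−1) = 61·60 = 3660.
Multiply: 49284 · 3660 = 180379440.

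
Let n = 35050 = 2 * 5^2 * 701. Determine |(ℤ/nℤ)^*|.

14000

φ(2) = 2 − 1 = 1.
φ(5^2) = 5^1·(5−1) = 5·4 = 20.
φ(701) = 701 − 1 = 700.
φ(35050) = 1 × 20 × 700 = 14000.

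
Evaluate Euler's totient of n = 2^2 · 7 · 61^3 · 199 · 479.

φ(2^2) = 2^2 − 2^1 = 4 − 2 = 2.
φ(7) = 7 − 1 = 6.
φ(61^3) = 61^3 − 61^2 = 226981 − 3721 = 223260.
φ(199) = 199 − 1 = 198.
φ(479) = 479 − 1 = 478.
Multiply: 2 · 6 · 223260 · 198 · 478 = 253562633280.

253562633280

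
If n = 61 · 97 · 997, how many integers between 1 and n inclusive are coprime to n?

φ(5899249) = 5899249 · (1 − 1/61) · (1 − 1/97) · (1 − 1/997)
       = 5899249 · 5736960/5899249 = 5736960.

5736960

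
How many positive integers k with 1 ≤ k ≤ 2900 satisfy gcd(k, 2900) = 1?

First factor: 2900 = 2**2 · 5**2 · 29.
φ(2^2) = 2^1·(2−1) = 2·1 = 2.
φ(5^2) = 5^1·(5−1) = 5·4 = 20.
φ(29) = 29 − 1 = 28.
Multiply: 2 · 20 · 28 = 1120.

1120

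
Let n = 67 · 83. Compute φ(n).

5412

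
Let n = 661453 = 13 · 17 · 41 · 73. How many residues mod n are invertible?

φ(661453) = 661453 · (1 − 1/13) · (1 − 1/17) · (1 − 1/41) · (1 − 1/73)
       = 661453 · 552960/661453 = 552960.

552960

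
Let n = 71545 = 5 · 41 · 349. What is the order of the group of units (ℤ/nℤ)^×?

55680

φ(5) = 5 − 1 = 4.
φ(41) = 41 − 1 = 40.
φ(349) = 349 − 1 = 348.
Multiply: 4 · 40 · 348 = 55680.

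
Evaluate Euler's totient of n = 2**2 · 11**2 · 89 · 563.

φ(2^2) = 2^1·(2−1) = 2·1 = 2.
φ(11^2) = 11^1·(11−1) = 11·10 = 110.
φ(89) = 89 − 1 = 88.
φ(563) = 563 − 1 = 562.
Since φ is multiplicative, φ(24251788) = 2 · 110 · 88 · 562 = 10880320.

10880320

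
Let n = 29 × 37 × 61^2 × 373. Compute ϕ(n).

φ(1489252109) = 1489252109 · (1 − 1/29) · (1 − 1/37) · (1 − 1/61) · (1 − 1/373)
       = 1489252109 · 22498560/24413969 = 1372412160.

1372412160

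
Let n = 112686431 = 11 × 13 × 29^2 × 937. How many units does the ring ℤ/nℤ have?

φ(112686431) = 112686431 · (1 − 1/11) · (1 − 1/13) · (1 − 1/29) · (1 − 1/937)
       = 112686431 · 3144960/3885739 = 91203840.

91203840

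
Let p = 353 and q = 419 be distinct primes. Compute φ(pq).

φ(353) = 353 − 1 = 352.
φ(419) = 419 − 1 = 418.
Multiply: 352 · 418 = 147136.

147136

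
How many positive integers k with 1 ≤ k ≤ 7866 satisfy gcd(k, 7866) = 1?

7866 = 2 · 3^2 · 19 · 23.
φ(7866) = 7866 · (1 − 1/2) · (1 − 1/3) · (1 − 1/19) · (1 − 1/23)
       = 7866 · 792/2622 = 2376.

2376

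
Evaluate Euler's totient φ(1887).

First factor: 1887 = 3 × 17 × 37.
φ(3) = 3 − 1 = 2.
φ(17) = 17 − 1 = 16.
φ(37) = 37 − 1 = 36.
Since φ is multiplicative, φ(1887) = 2 · 16 · 36 = 1152.

1152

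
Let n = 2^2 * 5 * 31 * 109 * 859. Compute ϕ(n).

φ(58051220) = 58051220 · (1 − 1/2) · (1 − 1/5) · (1 − 1/31) · (1 − 1/109) · (1 − 1/859)
       = 58051220 · 11119680/29025610 = 22239360.

22239360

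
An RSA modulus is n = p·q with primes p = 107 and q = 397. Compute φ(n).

41976

For distinct primes, φ(pq) = (p−1)(q−1) = 106 × 396 = 41976.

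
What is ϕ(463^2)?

φ(214369) = 214369 · (1 − 1/463)
       = 214369 · 462/463 = 213906.

213906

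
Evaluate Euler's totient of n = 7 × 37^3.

φ(7) = 7 − 1 = 6.
φ(37^3) = 37^2·(37−1) = 1369·36 = 49284.
Multiply: 6 · 49284 = 295704.

295704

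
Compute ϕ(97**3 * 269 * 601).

145244851200

φ(97^3) = 97^3 − 97^2 = 912673 − 9409 = 903264.
φ(269) = 269 − 1 = 268.
φ(601) = 601 − 1 = 600.
Since φ is multiplicative, φ(147550931237) = 903264 · 268 · 600 = 145244851200.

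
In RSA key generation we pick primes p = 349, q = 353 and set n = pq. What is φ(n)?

122496

For distinct primes, φ(pq) = (p−1)(q−1) = 348 × 352 = 122496.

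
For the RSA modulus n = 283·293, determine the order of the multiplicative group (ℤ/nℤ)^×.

φ(283) = 283 − 1 = 282.
φ(293) = 293 − 1 = 292.
φ(82919) = 282 × 292 = 82344.

82344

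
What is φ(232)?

First factor: 232 = 2**3 × 29.
φ(2^3) = 2^3 − 2^2 = 8 − 4 = 4.
φ(29) = 29 − 1 = 28.
Since φ is multiplicative, φ(232) = 4 · 28 = 112.

112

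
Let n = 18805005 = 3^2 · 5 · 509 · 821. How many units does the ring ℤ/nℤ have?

φ(3^2) = 3^1·(3−1) = 3·2 = 6.
φ(5) = 5 − 1 = 4.
φ(509) = 509 − 1 = 508.
φ(821) = 821 − 1 = 820.
Since φ is multiplicative, φ(18805005) = 6 · 4 · 508 · 820 = 9997440.

9997440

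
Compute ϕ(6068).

2880

First factor: 6068 = 2^2 * 37 * 41.
φ(2^2) = 2^1·(2−1) = 2·1 = 2.
φ(37) = 37 − 1 = 36.
φ(41) = 41 − 1 = 40.
Multiply: 2 · 36 · 40 = 2880.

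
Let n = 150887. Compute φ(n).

129360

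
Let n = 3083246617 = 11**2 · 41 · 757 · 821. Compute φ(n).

φ(11^2) = 11^2 − 11^1 = 121 − 11 = 110.
φ(41) = 41 − 1 = 40.
φ(757) = 757 − 1 = 756.
φ(821) = 821 − 1 = 820.
φ(3083246617) = 110 × 40 × 756 × 820 = 2727648000.

2727648000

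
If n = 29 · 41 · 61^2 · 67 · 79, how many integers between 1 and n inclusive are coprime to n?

21102681600

φ(23417655817) = 23417655817 · (1 − 1/29) · (1 − 1/41) · (1 − 1/61) · (1 − 1/67) · (1 − 1/79)
       = 23417655817 · 345945600/383895997 = 21102681600.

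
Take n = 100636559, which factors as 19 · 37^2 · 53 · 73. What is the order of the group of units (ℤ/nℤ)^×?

φ(19) = 19 − 1 = 18.
φ(37^2) = 37^2 − 37^1 = 1369 − 37 = 1332.
φ(53) = 53 − 1 = 52.
φ(73) = 73 − 1 = 72.
Since φ is multiplicative, φ(100636559) = 18 · 1332 · 52 · 72 = 89766144.

89766144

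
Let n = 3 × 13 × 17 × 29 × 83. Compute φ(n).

881664

φ(3) = 3 − 1 = 2.
φ(13) = 13 − 1 = 12.
φ(17) = 17 − 1 = 16.
φ(29) = 29 − 1 = 28.
φ(83) = 83 − 1 = 82.
Multiply: 2 · 12 · 16 · 28 · 82 = 881664.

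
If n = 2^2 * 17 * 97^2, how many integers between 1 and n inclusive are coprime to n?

297984

φ(639812) = 639812 · (1 − 1/2) · (1 − 1/17) · (1 − 1/97)
       = 639812 · 1536/3298 = 297984.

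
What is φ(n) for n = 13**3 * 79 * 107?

φ(18571241) = 18571241 · (1 − 1/13) · (1 − 1/79) · (1 − 1/107)
       = 18571241 · 99216/109889 = 16767504.

16767504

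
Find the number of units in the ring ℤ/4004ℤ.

Factor 4004: 4004 = 2**2 · 7 · 11 · 13.
φ(2^2) = 2^2 − 2^1 = 4 − 2 = 2.
φ(7) = 7 − 1 = 6.
φ(11) = 11 − 1 = 10.
φ(13) = 13 − 1 = 12.
Since φ is multiplicative, φ(4004) = 2 · 6 · 10 · 12 = 1440.

1440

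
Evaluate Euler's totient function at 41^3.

67240

φ(41^3) = 41^3 − 41^2 = 68921 − 1681 = 67240.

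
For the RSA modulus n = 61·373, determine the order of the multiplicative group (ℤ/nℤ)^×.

22320

For distinct primes, φ(pq) = (p−1)(q−1) = 60 × 372 = 22320.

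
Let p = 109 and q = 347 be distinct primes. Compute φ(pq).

φ(pq) = (p−1)(q−1) = 108 · 346 = 37368.

37368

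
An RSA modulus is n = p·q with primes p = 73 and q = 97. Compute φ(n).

6912

φ(pq) = (p−1)(q−1) = 72 · 96 = 6912.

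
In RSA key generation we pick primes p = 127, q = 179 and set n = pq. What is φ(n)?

φ(pq) = (p−1)(q−1) = 126 · 178 = 22428.

22428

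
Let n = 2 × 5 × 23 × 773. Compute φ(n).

67936

φ(177790) = 177790 · (1 − 1/2) · (1 − 1/5) · (1 − 1/23) · (1 − 1/773)
       = 177790 · 67936/177790 = 67936.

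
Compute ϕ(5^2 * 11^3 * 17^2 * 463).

3041068800

φ(4452427925) = 4452427925 · (1 − 1/5) · (1 − 1/11) · (1 − 1/17) · (1 − 1/463)
       = 4452427925 · 295680/432905 = 3041068800.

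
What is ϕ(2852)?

Prime factorization: 2852 = 2**2 * 23 * 31.
φ(2852) = 2852 · (1 − 1/2) · (1 − 1/23) · (1 − 1/31)
       = 2852 · 660/1426 = 1320.

1320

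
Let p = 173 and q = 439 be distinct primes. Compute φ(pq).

75336

φ(n) = (p − 1)(q − 1) = (173−1)(439−1) = 172·438 = 75336.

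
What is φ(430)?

First factor: 430 = 2 · 5 · 43.
φ(2) = 2 − 1 = 1.
φ(5) = 5 − 1 = 4.
φ(43) = 43 − 1 = 42.
φ(430) = 1 × 4 × 42 = 168.

168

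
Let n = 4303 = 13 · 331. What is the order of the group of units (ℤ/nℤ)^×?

3960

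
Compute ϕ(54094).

First factor: 54094 = 2 * 17 * 37 * 43.
φ(54094) = 54094 · (1 − 1/2) · (1 − 1/17) · (1 − 1/37) · (1 − 1/43)
       = 54094 · 24192/54094 = 24192.

24192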